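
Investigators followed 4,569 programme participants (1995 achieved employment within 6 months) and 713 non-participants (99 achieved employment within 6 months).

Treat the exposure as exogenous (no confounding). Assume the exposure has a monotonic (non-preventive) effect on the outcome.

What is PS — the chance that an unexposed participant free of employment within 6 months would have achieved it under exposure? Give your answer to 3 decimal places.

p₁ = P(outcome | exposed) = 1995/4569 = 0.43664
p₀ = P(outcome | unexposed) = 99/713 = 0.13885
Under exogeneity and monotonicity, PS = (p₁ − p₀) / (1 − p₀).
PS = (0.43664 − 0.13885) / (1 − 0.13885) = 0.29779 / 0.86115 ≈ 0.3458

PS ≈ 0.346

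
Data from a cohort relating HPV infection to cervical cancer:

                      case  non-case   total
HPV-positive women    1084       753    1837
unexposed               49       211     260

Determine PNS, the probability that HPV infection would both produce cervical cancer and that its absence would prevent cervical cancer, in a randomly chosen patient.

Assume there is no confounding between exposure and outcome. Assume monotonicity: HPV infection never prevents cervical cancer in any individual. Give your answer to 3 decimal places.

PNS ≈ 0.402

p₁ = P(outcome | exposed) = 1084/1837 = 0.59009
p₀ = P(outcome | unexposed) = 49/260 = 0.18846
Under exogeneity and monotonicity, PNS = p₁ − p₀.
PNS = 0.59009 − 0.18846 = 0.40163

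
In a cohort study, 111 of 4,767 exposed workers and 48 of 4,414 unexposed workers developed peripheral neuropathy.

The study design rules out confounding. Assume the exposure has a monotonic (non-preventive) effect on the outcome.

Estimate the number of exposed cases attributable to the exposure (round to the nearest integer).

about 59 cases

p₁ = P(outcome | exposed) = 111/4767 = 0.023285
p₀ = P(outcome | unexposed) = 48/4414 = 0.010874
PN = (p₁ − p₀)/p₁ = (0.023285 − 0.010874) / 0.023285 ≈ 0.53298.
Attributable cases ≈ PN × (exposed cases) = 0.53298 × 111 ≈ 59.16.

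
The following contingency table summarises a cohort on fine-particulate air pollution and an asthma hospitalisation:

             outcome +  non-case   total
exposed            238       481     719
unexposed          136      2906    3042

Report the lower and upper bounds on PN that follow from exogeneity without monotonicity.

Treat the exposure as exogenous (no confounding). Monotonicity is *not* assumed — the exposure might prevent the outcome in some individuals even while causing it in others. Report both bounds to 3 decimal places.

0.865 ≤ PN ≤ 1.000

p₁ = P(outcome | exposed) = 238/719 = 0.33102
p₀ = P(outcome | unexposed) = 136/3042 = 0.044707
Under exogeneity alone the bounds on PN are max{0,(p₁−p₀)/p₁} ≤ PN ≤ min{1,(1−p₀)/p₁}.
  lower = (p₁ − p₀)/p₁ = 0.28631 / 0.33102 ≈ 0.8649
  upper = min{1, (1 − p₀)/p₁} = 0.95529 / 0.33102 ≈ 2.8859 → capped at 1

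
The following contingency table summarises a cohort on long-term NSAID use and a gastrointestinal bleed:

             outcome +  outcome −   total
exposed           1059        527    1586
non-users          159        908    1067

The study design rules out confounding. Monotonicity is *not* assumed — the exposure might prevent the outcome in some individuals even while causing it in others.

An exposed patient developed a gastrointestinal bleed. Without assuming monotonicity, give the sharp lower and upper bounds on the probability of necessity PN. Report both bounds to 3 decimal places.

0.777 ≤ PN ≤ 1.000

p₁ = P(outcome | exposed) = 1059/1586 = 0.66772
p₀ = P(outcome | unexposed) = 159/1067 = 0.14902
Under exogeneity alone the bounds on PN are max{0,(p₁−p₀)/p₁} ≤ PN ≤ min{1,(1−p₀)/p₁}.
  lower = (p₁ − p₀)/p₁ = 0.5187 / 0.66772 ≈ 0.7768
  upper = min{1, (1 − p₀)/p₁} = 0.85098 / 0.66772 ≈ 1.2745 → capped at 1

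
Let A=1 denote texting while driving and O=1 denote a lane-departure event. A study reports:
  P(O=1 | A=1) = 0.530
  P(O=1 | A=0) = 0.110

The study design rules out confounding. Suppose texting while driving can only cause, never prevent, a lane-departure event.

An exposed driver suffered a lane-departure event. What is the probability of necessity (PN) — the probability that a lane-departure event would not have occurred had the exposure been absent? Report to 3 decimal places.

PN ≈ 0.792

Let p₁ = 0.53, p₀ = 0.11.
Under exogeneity and monotonicity, PN = (p₁ − p₀) / p₁.
PN = (0.53 − 0.11) / 0.53 = 0.42 / 0.53 ≈ 0.7925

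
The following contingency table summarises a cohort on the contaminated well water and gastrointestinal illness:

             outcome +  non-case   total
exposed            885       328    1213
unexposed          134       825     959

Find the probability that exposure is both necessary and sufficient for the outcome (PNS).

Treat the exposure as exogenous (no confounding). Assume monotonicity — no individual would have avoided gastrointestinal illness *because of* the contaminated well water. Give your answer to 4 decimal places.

PNS ≈ 0.5899

p₁ = P(outcome | exposed) = 885/1213 = 0.7296
p₀ = P(outcome | unexposed) = 134/959 = 0.13973
Under exogeneity and monotonicity, PNS = p₁ − p₀.
PNS = 0.7296 − 0.13973 = 0.58987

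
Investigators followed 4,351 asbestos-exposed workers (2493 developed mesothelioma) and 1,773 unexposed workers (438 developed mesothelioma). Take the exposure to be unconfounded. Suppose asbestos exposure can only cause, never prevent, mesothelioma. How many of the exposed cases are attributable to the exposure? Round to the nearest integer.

about 1418 cases

p₁ = P(outcome | exposed) = 2493/4351 = 0.57297
p₀ = P(outcome | unexposed) = 438/1773 = 0.24704
PN = (p₁ − p₀)/p₁ = (0.57297 − 0.24704) / 0.57297 ≈ 0.56885.
Attributable cases ≈ PN × (exposed cases) = 0.56885 × 2493 ≈ 1418.13.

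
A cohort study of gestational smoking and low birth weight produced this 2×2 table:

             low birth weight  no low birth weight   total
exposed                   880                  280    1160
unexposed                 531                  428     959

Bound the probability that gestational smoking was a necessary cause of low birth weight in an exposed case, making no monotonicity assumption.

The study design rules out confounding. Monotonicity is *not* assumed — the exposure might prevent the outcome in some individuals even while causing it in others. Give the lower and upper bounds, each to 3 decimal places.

p₁ = P(outcome | exposed) = 880/1160 = 0.75862
p₀ = P(outcome | unexposed) = 531/959 = 0.5537
Under exogeneity alone the bounds on PN are max{0,(p₁−p₀)/p₁} ≤ PN ≤ min{1,(1−p₀)/p₁}.
  lower = (p₁ − p₀)/p₁ = 0.20492 / 0.75862 ≈ 0.2701
  upper = min{1, (1 − p₀)/p₁} = 0.4463 / 0.75862 ≈ 0.5883

0.270 ≤ PN ≤ 0.588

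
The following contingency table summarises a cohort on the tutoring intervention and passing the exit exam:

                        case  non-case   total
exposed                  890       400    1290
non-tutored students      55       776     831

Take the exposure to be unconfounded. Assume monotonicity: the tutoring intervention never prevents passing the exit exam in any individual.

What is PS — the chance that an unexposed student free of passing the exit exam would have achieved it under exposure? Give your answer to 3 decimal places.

PS ≈ 0.668

p₁ = P(outcome | exposed) = 890/1290 = 0.68992
p₀ = P(outcome | unexposed) = 55/831 = 0.066185
Under exogeneity and monotonicity, PS = (p₁ − p₀)/(1 − p₀).
PS = (0.68992 − 0.066185) / 0.93381 ≈ 0.6679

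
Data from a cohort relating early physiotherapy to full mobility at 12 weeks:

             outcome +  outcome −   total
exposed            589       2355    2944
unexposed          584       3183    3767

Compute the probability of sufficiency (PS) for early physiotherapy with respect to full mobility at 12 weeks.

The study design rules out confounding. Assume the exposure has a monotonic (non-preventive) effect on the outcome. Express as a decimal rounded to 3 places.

PS ≈ 0.053

p₁ = P(outcome | exposed) = 589/2944 = 0.20007
p₀ = P(outcome | unexposed) = 584/3767 = 0.15503
Under exogeneity and monotonicity, PS = (p₁ − p₀)/(1 − p₀).
PS = (0.20007 − 0.15503) / 0.84497 ≈ 0.0533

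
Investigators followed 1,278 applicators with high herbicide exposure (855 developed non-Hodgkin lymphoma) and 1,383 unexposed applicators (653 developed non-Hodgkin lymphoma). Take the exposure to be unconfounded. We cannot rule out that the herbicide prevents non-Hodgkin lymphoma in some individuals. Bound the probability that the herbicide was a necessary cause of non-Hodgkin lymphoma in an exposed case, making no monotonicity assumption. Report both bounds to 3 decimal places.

0.294 ≤ PN ≤ 0.789

p₁ = P(outcome | exposed) = 855/1278 = 0.66901
p₀ = P(outcome | unexposed) = 653/1383 = 0.47216
Under exogeneity alone the bounds on PN are max{0,(p₁−p₀)/p₁} ≤ PN ≤ min{1,(1−p₀)/p₁}.
  lower = (p₁ − p₀)/p₁ = 0.19685 / 0.66901 ≈ 0.2942
  upper = min{1, (1 − p₀)/p₁} = 0.52784 / 0.66901 ≈ 0.7890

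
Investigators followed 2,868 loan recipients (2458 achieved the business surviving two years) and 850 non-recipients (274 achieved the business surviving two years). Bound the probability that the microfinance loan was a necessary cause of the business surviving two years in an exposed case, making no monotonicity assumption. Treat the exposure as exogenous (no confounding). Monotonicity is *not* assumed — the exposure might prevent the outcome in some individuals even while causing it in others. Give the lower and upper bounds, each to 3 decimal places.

0.624 ≤ PN ≤ 0.791

p₁ = P(outcome | exposed) = 2458/2868 = 0.85704
p₀ = P(outcome | unexposed) = 274/850 = 0.32235
Under exogeneity alone the bounds on PN are max{0,(p₁−p₀)/p₁} ≤ PN ≤ min{1,(1−p₀)/p₁}.
  lower = (p₁ − p₀)/p₁ = 0.53469 / 0.85704 ≈ 0.6239
  upper = min{1, (1 − p₀)/p₁} = 0.67765 / 0.85704 ≈ 0.7907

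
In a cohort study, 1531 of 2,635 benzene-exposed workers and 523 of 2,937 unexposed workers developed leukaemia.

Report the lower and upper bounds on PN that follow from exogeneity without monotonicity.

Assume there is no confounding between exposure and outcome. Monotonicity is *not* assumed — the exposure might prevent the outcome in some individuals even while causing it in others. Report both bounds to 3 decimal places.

p₁ = P(outcome | exposed) = 1531/2635 = 0.58102
p₀ = P(outcome | unexposed) = 523/2937 = 0.17807
Under exogeneity alone the bounds on PN are max{0,(p₁−p₀)/p₁} ≤ PN ≤ min{1,(1−p₀)/p₁}.
  lower = (p₁ − p₀)/p₁ = 0.40295 / 0.58102 ≈ 0.6935
  upper = min{1, (1 − p₀)/p₁} = 0.82193 / 0.58102 ≈ 1.4146 → capped at 1

0.694 ≤ PN ≤ 1.000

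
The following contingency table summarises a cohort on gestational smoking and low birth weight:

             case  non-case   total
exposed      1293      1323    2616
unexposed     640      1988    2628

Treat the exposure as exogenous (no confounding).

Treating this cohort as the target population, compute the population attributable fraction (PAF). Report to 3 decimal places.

p₁ = P(outcome | exposed) = 1293/2616 = 0.49427
p₀ = P(outcome | unexposed) = 640/2628 = 0.24353
Exposure prevalence π = 2616/5244 = 0.49886; overall risk P(Y=1) = 0.36861.
Under exogeneity, PAF = [P(Y=1) − p₀]/P(Y=1).
PAF = (0.36861 − 0.24353) / 0.36861 ≈ 0.3393

PAF ≈ 0.339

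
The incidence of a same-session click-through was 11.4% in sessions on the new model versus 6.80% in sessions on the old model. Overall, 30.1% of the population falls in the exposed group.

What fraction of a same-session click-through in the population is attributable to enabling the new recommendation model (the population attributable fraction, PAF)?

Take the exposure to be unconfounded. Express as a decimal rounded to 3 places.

p₁ = 0.114, p₀ = 0.068.
Overall risk P(Y=1) = π·p₁ + (1−π)·p₀ = 0.301×0.114 + 0.699×0.068 = 0.081846.
Under exogeneity, PAF = [P(Y=1) − p₀] / P(Y=1).
PAF = (0.081846 − 0.068) / 0.081846 ≈ 0.1692

PAF ≈ 0.169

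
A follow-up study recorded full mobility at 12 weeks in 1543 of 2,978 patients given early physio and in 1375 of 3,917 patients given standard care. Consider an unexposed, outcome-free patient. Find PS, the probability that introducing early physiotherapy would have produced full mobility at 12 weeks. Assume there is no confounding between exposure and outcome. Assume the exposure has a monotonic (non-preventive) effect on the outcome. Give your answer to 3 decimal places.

p₁ = P(outcome | exposed) = 1543/2978 = 0.51813
p₀ = P(outcome | unexposed) = 1375/3917 = 0.35103
Under exogeneity and monotonicity, PS = (p₁ − p₀) / (1 − p₀).
PS = (0.51813 − 0.35103) / (1 − 0.35103) = 0.1671 / 0.64897 ≈ 0.2575

PS ≈ 0.257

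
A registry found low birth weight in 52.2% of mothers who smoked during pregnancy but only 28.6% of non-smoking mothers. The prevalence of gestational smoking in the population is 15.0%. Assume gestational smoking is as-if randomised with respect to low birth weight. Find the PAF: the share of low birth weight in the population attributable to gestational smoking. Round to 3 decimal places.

PAF ≈ 0.110

p₁ = 0.522, p₀ = 0.286.
Overall risk P(Y=1) = π·p₁ + (1−π)·p₀ = 0.15×0.522 + 0.85×0.286 = 0.3214.
Under exogeneity, PAF = [P(Y=1) − p₀] / P(Y=1).
PAF = (0.3214 − 0.286) / 0.3214 ≈ 0.1101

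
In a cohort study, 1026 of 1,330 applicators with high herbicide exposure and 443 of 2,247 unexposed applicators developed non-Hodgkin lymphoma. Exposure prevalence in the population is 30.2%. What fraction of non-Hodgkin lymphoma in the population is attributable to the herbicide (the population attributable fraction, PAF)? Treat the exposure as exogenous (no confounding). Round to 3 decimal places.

p₁ = P(outcome | exposed) = 1026/1330 = 0.77143
p₀ = P(outcome | unexposed) = 443/2247 = 0.19715
Overall risk P(Y=1) = π·p₁ + (1−π)·p₀ = 0.302×0.77143 + 0.698×0.19715 = 0.37058.
Under exogeneity, PAF = [P(Y=1) − p₀] / P(Y=1).
PAF = (0.37058 − 0.19715) / 0.37058 ≈ 0.4680

PAF ≈ 0.468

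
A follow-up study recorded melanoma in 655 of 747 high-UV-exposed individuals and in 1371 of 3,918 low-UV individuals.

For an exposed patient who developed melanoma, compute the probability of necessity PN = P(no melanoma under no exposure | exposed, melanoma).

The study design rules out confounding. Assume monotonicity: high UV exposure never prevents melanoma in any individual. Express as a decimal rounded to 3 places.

PN ≈ 0.601

p₁ = P(outcome | exposed) = 655/747 = 0.87684
p₀ = P(outcome | unexposed) = 1371/3918 = 0.34992
Under exogeneity and monotonicity, PN = (p₁ − p₀) / p₁.
PN = (0.87684 − 0.34992) / 0.87684 = 0.52692 / 0.87684 ≈ 0.6009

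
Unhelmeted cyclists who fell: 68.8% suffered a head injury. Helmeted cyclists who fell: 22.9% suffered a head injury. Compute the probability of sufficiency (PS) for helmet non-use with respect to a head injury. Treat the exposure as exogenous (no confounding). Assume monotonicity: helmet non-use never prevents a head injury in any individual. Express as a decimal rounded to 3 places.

p₁ = 0.688, p₀ = 0.229.
Under exogeneity and monotonicity, PS = (p₁ − p₀) / (1 − p₀).
PS = (0.688 − 0.229) / (1 − 0.229) = 0.459 / 0.771 ≈ 0.5953

PS ≈ 0.595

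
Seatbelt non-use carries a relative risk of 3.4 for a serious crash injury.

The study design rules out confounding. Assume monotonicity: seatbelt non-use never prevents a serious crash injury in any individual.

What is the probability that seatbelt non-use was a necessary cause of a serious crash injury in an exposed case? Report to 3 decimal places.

Under exogeneity and monotonicity, PN = (RR − 1) / RR = 1 − 1/RR.
PN = (3.4 − 1) / 3.4 = 2.4 / 3.4 ≈ 0.7059

PN ≈ 0.706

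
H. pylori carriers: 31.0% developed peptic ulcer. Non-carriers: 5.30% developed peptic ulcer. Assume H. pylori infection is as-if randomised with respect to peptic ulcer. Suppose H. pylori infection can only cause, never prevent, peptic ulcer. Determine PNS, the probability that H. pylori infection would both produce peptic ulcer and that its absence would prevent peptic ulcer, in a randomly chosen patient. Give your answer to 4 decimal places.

PNS ≈ 0.2570

p₁ = 0.31, p₀ = 0.053.
Under exogeneity and monotonicity, PNS = p₁ − p₀.
PNS = 0.31 − 0.053 = 0.257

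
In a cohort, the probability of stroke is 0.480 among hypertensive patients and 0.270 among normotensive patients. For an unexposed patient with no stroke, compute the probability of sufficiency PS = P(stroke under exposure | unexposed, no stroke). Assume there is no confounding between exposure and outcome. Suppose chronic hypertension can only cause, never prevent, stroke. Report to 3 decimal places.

Let p₁ = 0.48, p₀ = 0.27.
Under exogeneity and monotonicity, PS = (p₁ − p₀) / (1 − p₀).
PS = (0.48 − 0.27) / (1 − 0.27) = 0.21 / 0.73 ≈ 0.2877

PS ≈ 0.288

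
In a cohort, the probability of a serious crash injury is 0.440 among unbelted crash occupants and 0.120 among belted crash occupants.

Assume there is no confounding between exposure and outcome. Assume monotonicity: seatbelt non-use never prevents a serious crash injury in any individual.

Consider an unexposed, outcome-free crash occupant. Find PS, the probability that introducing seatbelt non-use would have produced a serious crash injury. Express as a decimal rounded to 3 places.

PS ≈ 0.364

Let p₁ = 0.44, p₀ = 0.12.
Under exogeneity and monotonicity, PS = (p₁ − p₀) / (1 − p₀).
PS = (0.44 − 0.12) / (1 − 0.12) = 0.32 / 0.88 ≈ 0.3636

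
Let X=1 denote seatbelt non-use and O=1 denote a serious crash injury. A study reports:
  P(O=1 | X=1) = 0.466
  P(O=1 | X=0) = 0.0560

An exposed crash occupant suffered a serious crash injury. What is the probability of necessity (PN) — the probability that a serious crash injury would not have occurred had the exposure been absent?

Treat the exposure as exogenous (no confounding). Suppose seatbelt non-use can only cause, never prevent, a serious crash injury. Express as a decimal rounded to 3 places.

PN ≈ 0.880

Let p₁ = 0.466, p₀ = 0.056.
Under exogeneity and monotonicity, PN = (p₁ − p₀) / p₁.
PN = (0.466 − 0.056) / 0.466 = 0.41 / 0.466 ≈ 0.8798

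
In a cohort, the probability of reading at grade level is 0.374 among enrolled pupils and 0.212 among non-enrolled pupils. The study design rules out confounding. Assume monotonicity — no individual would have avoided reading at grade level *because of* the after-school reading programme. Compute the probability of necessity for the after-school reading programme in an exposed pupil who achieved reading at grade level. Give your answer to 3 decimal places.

PN ≈ 0.433

Let p₁ = 0.374, p₀ = 0.212.
Under exogeneity and monotonicity, PN = (p₁ − p₀) / p₁.
PN = (0.374 − 0.212) / 0.374 = 0.162 / 0.374 ≈ 0.4332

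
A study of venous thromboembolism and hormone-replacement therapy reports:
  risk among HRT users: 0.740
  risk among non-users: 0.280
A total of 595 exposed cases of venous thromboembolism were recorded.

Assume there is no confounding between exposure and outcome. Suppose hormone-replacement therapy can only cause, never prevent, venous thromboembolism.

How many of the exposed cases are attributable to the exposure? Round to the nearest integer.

about 370 cases

Let p₁ = 0.74, p₀ = 0.28.
PN = (p₁ − p₀)/p₁ = (0.74 − 0.28) / 0.74 ≈ 0.62162.
Attributable cases ≈ PN × (exposed cases) = 0.62162 × 595 ≈ 369.86.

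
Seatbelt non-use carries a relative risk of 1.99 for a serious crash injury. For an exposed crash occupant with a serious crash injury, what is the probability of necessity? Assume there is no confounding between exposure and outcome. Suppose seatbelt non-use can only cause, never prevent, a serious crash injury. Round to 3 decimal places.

Under exogeneity and monotonicity, PN = (RR − 1) / RR = 1 − 1/RR.
PN = (1.99 − 1) / 1.99 = 0.99 / 1.99 ≈ 0.4975

PN ≈ 0.497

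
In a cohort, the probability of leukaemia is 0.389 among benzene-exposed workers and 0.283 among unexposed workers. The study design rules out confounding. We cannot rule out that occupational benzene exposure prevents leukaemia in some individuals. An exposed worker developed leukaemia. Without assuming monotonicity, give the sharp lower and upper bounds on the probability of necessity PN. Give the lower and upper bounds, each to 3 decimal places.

Let p₁ = 0.389, p₀ = 0.283.
Under exogeneity alone the bounds on PN are max{0,(p₁−p₀)/p₁} ≤ PN ≤ min{1,(1−p₀)/p₁}.
  lower = (p₁ − p₀)/p₁ = 0.106 / 0.389 ≈ 0.2725
  upper = min{1, (1 − p₀)/p₁} = 0.717 / 0.389 ≈ 1.8432 → capped at 1

0.272 ≤ PN ≤ 1.000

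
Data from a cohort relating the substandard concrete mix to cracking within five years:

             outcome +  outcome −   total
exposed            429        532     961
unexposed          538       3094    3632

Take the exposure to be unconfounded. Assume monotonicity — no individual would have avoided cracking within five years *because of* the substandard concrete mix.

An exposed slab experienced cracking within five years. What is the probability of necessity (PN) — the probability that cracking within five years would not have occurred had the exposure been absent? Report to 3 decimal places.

PN ≈ 0.668

p₁ = P(outcome | exposed) = 429/961 = 0.44641
p₀ = P(outcome | unexposed) = 538/3632 = 0.14813
Under exogeneity and monotonicity, PN = (p₁ − p₀) / p₁.
PN = (0.44641 − 0.14813) / 0.44641 = 0.29828 / 0.44641 ≈ 0.6682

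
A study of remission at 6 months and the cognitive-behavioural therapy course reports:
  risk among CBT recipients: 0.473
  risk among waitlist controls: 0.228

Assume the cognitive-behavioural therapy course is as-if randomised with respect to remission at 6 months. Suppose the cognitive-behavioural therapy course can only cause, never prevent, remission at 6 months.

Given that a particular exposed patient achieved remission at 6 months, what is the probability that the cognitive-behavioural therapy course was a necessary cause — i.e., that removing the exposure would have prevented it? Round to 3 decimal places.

Let p₁ = 0.473, p₀ = 0.228.
Under exogeneity and monotonicity, PN = (p₁ − p₀) / p₁.
PN = (0.473 − 0.228) / 0.473 = 0.245 / 0.473 ≈ 0.5180

PN ≈ 0.518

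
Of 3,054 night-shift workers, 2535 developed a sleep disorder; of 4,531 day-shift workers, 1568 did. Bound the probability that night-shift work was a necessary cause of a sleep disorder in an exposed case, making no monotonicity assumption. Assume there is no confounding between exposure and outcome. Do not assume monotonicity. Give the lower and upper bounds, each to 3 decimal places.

p₁ = P(outcome | exposed) = 2535/3054 = 0.83006
p₀ = P(outcome | unexposed) = 1568/4531 = 0.34606
Under exogeneity alone the bounds on PN are max{0,(p₁−p₀)/p₁} ≤ PN ≤ min{1,(1−p₀)/p₁}.
  lower = (p₁ − p₀)/p₁ = 0.484 / 0.83006 ≈ 0.5831
  upper = min{1, (1 − p₀)/p₁} = 0.65394 / 0.83006 ≈ 0.7878

0.583 ≤ PN ≤ 0.788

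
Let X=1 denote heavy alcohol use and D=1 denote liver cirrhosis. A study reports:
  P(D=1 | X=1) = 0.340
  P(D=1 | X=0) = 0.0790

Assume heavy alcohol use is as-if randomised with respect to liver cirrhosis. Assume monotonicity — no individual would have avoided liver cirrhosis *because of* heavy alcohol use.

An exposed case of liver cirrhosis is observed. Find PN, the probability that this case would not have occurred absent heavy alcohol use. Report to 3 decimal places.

PN ≈ 0.768

Let p₁ = 0.34, p₀ = 0.079.
Under exogeneity and monotonicity, PN = (p₁ − p₀) / p₁.
PN = (0.34 − 0.079) / 0.34 = 0.261 / 0.34 ≈ 0.7676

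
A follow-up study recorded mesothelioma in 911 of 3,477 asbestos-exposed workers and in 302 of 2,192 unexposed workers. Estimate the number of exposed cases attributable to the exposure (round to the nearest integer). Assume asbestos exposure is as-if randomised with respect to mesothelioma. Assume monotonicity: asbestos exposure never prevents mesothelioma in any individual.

p₁ = P(outcome | exposed) = 911/3477 = 0.26201
p₀ = P(outcome | unexposed) = 302/2192 = 0.13777
PN = (p₁ − p₀)/p₁ = (0.26201 − 0.13777) / 0.26201 ≈ 0.47416.
Attributable cases ≈ PN × (exposed cases) = 0.47416 × 911 ≈ 431.96.

about 432 cases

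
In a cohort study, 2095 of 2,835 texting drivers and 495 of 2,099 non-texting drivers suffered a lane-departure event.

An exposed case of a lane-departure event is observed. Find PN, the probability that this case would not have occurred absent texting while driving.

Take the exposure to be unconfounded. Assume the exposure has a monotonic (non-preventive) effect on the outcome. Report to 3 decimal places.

PN ≈ 0.681

p₁ = P(outcome | exposed) = 2095/2835 = 0.73898
p₀ = P(outcome | unexposed) = 495/2099 = 0.23583
Under exogeneity and monotonicity, PN = (p₁ − p₀) / p₁.
PN = (0.73898 − 0.23583) / 0.73898 = 0.50315 / 0.73898 ≈ 0.6809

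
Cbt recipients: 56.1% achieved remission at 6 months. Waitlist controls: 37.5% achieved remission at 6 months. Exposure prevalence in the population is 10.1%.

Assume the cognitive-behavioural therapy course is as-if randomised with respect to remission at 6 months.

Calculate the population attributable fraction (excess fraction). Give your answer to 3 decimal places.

PAF ≈ 0.048

p₁ = 0.561, p₀ = 0.375.
Overall risk P(Y=1) = π·p₁ + (1−π)·p₀ = 0.101×0.561 + 0.899×0.375 = 0.39379.
Under exogeneity, PAF = [P(Y=1) − p₀] / P(Y=1).
PAF = (0.39379 − 0.375) / 0.39379 ≈ 0.0477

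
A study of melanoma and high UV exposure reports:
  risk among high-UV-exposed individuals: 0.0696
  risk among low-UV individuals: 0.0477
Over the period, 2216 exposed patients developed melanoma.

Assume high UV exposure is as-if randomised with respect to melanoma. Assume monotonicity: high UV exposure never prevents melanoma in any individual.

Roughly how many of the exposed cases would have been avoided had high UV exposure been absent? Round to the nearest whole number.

about 697 cases

Let p₁ = 0.0696, p₀ = 0.0477.
PN = (p₁ − p₀)/p₁ = (0.0696 − 0.0477) / 0.0696 ≈ 0.31466.
Attributable cases ≈ PN × (exposed cases) = 0.31466 × 2216 ≈ 697.28.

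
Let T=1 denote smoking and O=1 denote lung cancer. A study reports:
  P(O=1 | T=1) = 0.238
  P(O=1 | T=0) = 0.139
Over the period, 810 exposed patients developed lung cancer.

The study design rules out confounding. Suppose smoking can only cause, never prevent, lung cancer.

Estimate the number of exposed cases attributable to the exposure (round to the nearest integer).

Let p₁ = 0.238, p₀ = 0.139.
PN = (p₁ − p₀)/p₁ = (0.238 − 0.139) / 0.238 ≈ 0.41597.
Attributable cases ≈ PN × (exposed cases) = 0.41597 × 810 ≈ 336.93.

about 337 cases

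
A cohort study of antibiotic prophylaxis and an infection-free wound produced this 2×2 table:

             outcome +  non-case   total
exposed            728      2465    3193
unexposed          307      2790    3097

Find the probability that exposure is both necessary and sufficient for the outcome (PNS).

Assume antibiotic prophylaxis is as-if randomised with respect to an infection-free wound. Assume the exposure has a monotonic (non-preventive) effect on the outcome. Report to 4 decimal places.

p₁ = P(outcome | exposed) = 728/3193 = 0.228
p₀ = P(outcome | unexposed) = 307/3097 = 0.099128
Under exogeneity and monotonicity, PNS = p₁ − p₀.
PNS = 0.228 − 0.099128 = 0.12887

PNS ≈ 0.1289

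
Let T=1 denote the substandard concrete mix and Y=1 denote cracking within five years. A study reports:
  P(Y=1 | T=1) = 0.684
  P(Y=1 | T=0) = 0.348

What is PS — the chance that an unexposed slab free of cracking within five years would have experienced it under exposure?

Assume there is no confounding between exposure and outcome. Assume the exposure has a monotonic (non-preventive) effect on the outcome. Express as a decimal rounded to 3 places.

Let p₁ = 0.684, p₀ = 0.348.
Under exogeneity and monotonicity, PS = (p₁ − p₀) / (1 − p₀).
PS = (0.684 − 0.348) / (1 − 0.348) = 0.336 / 0.652 ≈ 0.5153

PS ≈ 0.515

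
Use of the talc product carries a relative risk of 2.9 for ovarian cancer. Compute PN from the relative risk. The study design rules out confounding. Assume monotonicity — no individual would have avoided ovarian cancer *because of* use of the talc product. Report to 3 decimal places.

PN ≈ 0.655

Under exogeneity and monotonicity, PN = (RR − 1) / RR = 1 − 1/RR.
PN = (2.9 − 1) / 2.9 = 1.9 / 2.9 ≈ 0.6552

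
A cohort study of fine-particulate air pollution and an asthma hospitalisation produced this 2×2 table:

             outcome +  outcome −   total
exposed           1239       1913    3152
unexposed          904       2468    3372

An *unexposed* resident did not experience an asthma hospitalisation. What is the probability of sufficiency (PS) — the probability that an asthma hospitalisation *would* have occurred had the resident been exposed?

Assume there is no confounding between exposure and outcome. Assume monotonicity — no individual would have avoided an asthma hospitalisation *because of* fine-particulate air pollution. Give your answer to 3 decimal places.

p₁ = P(outcome | exposed) = 1239/3152 = 0.39308
p₀ = P(outcome | unexposed) = 904/3372 = 0.26809
Under exogeneity and monotonicity, PS = (p₁ − p₀)/(1 − p₀).
PS = (0.39308 − 0.26809) / 0.73191 ≈ 0.1708

PS ≈ 0.171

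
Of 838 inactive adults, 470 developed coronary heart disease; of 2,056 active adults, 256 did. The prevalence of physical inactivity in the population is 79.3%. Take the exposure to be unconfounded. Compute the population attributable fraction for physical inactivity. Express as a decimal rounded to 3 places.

p₁ = P(outcome | exposed) = 470/838 = 0.56086
p₀ = P(outcome | unexposed) = 256/2056 = 0.12451
Overall risk P(Y=1) = π·p₁ + (1−π)·p₀ = 0.793×0.56086 + 0.207×0.12451 = 0.47054.
Under exogeneity, PAF = [P(Y=1) − p₀] / P(Y=1).
PAF = (0.47054 − 0.12451) / 0.47054 ≈ 0.7354

PAF ≈ 0.735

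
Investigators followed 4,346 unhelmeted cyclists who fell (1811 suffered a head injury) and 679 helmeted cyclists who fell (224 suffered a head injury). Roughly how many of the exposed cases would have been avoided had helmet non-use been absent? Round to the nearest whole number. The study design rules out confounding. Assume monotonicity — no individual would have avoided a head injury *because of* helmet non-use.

p₁ = P(outcome | exposed) = 1811/4346 = 0.41671
p₀ = P(outcome | unexposed) = 224/679 = 0.3299
PN = (p₁ − p₀)/p₁ = (0.41671 − 0.3299) / 0.41671 ≈ 0.20832.
Attributable cases ≈ PN × (exposed cases) = 0.20832 × 1811 ≈ 377.27.

about 377 cases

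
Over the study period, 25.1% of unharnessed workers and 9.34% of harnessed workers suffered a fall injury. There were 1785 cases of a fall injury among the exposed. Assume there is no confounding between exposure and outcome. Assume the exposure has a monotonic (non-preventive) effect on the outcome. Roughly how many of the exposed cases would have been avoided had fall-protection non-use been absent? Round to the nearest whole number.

p₁ = 0.251, p₀ = 0.0934.
PN = (p₁ − p₀)/p₁ = (0.251 − 0.0934) / 0.251 ≈ 0.62789.
Attributable cases ≈ PN × (exposed cases) = 0.62789 × 1785 ≈ 1120.78.

about 1121 cases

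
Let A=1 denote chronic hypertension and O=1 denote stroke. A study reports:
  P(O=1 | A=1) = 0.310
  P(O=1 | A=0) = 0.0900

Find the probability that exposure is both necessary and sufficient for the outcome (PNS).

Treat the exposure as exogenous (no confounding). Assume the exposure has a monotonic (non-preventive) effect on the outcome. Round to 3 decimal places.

PNS ≈ 0.220

Let p₁ = 0.31, p₀ = 0.09.
Under exogeneity and monotonicity, PNS = p₁ − p₀.
PNS = 0.31 − 0.09 = 0.22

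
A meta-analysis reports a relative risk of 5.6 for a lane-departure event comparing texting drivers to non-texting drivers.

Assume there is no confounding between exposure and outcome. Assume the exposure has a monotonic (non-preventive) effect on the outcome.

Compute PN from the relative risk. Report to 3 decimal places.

PN ≈ 0.821

Under exogeneity and monotonicity, PN = (RR − 1) / RR = 1 − 1/RR.
PN = (5.6 − 1) / 5.6 = 4.6 / 5.6 ≈ 0.8214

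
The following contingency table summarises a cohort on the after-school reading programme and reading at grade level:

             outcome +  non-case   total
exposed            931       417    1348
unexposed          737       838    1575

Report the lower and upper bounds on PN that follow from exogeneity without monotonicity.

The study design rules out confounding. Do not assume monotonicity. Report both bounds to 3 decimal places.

0.322 ≤ PN ≤ 0.770

p₁ = P(outcome | exposed) = 931/1348 = 0.69065
p₀ = P(outcome | unexposed) = 737/1575 = 0.46794
Under exogeneity alone the bounds on PN are max{0,(p₁−p₀)/p₁} ≤ PN ≤ min{1,(1−p₀)/p₁}.
  lower = (p₁ − p₀)/p₁ = 0.22272 / 0.69065 ≈ 0.3225
  upper = min{1, (1 − p₀)/p₁} = 0.53206 / 0.69065 ≈ 0.7704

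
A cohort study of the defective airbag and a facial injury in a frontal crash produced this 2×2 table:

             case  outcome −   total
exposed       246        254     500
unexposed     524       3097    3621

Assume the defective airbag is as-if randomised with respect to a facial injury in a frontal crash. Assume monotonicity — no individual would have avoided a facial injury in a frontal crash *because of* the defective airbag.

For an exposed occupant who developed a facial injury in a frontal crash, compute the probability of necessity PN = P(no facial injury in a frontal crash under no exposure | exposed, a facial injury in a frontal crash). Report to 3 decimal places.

p₁ = P(outcome | exposed) = 246/500 = 0.492
p₀ = P(outcome | unexposed) = 524/3621 = 0.14471
Under exogeneity and monotonicity, PN = (p₁ − p₀)/p₁.
PN = (0.492 − 0.14471) / 0.492 ≈ 0.7059

PN ≈ 0.706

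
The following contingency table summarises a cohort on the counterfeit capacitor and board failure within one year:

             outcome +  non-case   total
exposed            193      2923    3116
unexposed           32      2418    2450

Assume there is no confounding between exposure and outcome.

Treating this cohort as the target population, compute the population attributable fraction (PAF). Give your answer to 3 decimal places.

PAF ≈ 0.677

p₁ = P(outcome | exposed) = 193/3116 = 0.061938
p₀ = P(outcome | unexposed) = 32/2450 = 0.013061
Exposure prevalence π = 3116/5566 = 0.55983; overall risk P(Y=1) = 0.040424.
Under exogeneity, PAF = [P(Y=1) − p₀]/P(Y=1).
PAF = (0.040424 − 0.013061) / 0.040424 ≈ 0.6769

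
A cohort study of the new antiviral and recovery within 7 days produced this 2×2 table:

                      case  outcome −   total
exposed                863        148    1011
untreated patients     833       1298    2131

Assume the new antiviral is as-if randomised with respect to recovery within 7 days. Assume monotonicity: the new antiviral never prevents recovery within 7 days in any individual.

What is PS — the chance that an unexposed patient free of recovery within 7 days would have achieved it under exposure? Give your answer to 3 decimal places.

PS ≈ 0.760

p₁ = P(outcome | exposed) = 863/1011 = 0.85361
p₀ = P(outcome | unexposed) = 833/2131 = 0.3909
Under exogeneity and monotonicity, PS = (p₁ − p₀)/(1 − p₀).
PS = (0.85361 − 0.3909) / 0.6091 ≈ 0.7597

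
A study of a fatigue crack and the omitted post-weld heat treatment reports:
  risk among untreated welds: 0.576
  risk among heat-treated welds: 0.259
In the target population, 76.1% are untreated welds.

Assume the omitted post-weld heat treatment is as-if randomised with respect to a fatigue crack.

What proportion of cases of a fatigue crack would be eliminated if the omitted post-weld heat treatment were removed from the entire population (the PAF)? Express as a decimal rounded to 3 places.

Let p₁ = 0.576, p₀ = 0.259.
Overall risk P(Y=1) = π·p₁ + (1−π)·p₀ = 0.761×0.576 + 0.239×0.259 = 0.50024.
Under exogeneity, PAF = [P(Y=1) − p₀] / P(Y=1).
PAF = (0.50024 − 0.259) / 0.50024 ≈ 0.4822

PAF ≈ 0.482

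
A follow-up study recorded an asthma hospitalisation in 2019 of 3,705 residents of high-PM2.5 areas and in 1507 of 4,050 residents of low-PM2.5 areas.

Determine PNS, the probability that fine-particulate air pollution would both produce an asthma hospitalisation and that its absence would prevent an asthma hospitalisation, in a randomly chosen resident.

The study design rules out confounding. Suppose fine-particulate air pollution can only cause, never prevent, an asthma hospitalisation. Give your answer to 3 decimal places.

PNS ≈ 0.173

p₁ = P(outcome | exposed) = 2019/3705 = 0.54494
p₀ = P(outcome | unexposed) = 1507/4050 = 0.3721
Under exogeneity and monotonicity, PNS = p₁ − p₀.
PNS = 0.54494 − 0.3721 = 0.17284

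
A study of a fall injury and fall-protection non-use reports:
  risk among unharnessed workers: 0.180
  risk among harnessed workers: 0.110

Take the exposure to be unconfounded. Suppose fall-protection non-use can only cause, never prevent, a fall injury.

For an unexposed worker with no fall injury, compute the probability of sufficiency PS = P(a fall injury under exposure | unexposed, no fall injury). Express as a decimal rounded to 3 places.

Let p₁ = 0.18, p₀ = 0.11.
Under exogeneity and monotonicity, PS = (p₁ − p₀) / (1 − p₀).
PS = (0.18 − 0.11) / (1 − 0.11) = 0.07 / 0.89 ≈ 0.0787

PS ≈ 0.079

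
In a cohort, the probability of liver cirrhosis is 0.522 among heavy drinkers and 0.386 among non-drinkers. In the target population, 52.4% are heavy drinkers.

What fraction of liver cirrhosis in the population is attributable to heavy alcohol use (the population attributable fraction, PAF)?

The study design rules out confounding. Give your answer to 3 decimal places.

PAF ≈ 0.156

Let p₁ = 0.522, p₀ = 0.386.
Overall risk P(Y=1) = π·p₁ + (1−π)·p₀ = 0.524×0.522 + 0.476×0.386 = 0.45726.
Under exogeneity, PAF = [P(Y=1) − p₀] / P(Y=1).
PAF = (0.45726 − 0.386) / 0.45726 ≈ 0.1558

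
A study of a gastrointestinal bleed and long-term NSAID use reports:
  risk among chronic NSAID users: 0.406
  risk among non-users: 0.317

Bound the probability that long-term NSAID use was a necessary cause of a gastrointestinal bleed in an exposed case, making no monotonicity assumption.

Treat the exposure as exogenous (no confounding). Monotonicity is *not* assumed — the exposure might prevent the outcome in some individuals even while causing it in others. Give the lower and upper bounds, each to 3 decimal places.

Let p₁ = 0.406, p₀ = 0.317.
Under exogeneity alone the bounds on PN are max{0,(p₁−p₀)/p₁} ≤ PN ≤ min{1,(1−p₀)/p₁}.
  lower = (p₁ − p₀)/p₁ = 0.089 / 0.406 ≈ 0.2192
  upper = min{1, (1 − p₀)/p₁} = 0.683 / 0.406 ≈ 1.6823 → capped at 1

0.219 ≤ PN ≤ 1.000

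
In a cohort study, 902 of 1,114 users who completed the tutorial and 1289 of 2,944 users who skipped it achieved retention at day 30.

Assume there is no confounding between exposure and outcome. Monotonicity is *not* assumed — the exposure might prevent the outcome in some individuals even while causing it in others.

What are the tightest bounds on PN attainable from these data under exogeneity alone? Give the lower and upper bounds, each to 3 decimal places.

p₁ = P(outcome | exposed) = 902/1114 = 0.80969
p₀ = P(outcome | unexposed) = 1289/2944 = 0.43784
Under exogeneity alone the bounds on PN are max{0,(p₁−p₀)/p₁} ≤ PN ≤ min{1,(1−p₀)/p₁}.
  lower = (p₁ − p₀)/p₁ = 0.37186 / 0.80969 ≈ 0.4593
  upper = min{1, (1 − p₀)/p₁} = 0.56216 / 0.80969 ≈ 0.6943

0.459 ≤ PN ≤ 0.694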